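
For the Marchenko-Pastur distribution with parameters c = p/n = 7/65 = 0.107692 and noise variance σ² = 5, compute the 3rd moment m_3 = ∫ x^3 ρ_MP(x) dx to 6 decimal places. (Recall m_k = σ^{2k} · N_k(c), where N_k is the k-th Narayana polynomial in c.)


E[X³] = σ⁶ (1 + 3c + c²) (third MP moment). With σ² = 5 (so σ⁶ = 125) and c = 7/65 = 0.107692: E[X³] = 125 · (1 + 3·0.107692 + (0.107692)²) = 125 · 1.334675.

So E[X^3] = 166.834320.


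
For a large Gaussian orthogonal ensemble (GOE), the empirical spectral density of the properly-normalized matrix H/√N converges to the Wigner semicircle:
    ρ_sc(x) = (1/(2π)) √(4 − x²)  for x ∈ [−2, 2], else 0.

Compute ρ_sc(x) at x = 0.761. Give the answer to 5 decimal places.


ρ_sc(x) = (1/(2π)) √(4 − x²). With x = 0.761:
  4 − x² = 4 − (0.761)² = 4 − 0.579121 = 3.420879.
  √(4 − x²) = 1.849562.
  1/(2π) = 0.159155.
  ρ_sc(0.761) = 0.159155 · 1.849562 = 0.294367.

Rounded to 5 decimal places: ρ_sc(0.761) ≈ 0.29437.


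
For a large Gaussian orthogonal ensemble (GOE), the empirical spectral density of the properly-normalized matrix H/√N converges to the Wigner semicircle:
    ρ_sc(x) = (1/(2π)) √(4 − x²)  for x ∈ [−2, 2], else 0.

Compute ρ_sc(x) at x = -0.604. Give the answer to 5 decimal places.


ρ_sc(x) = (1/(2π)) √(4 − x²). With x = -0.604:
  4 − x² = 4 − (-0.604)² = 4 − 0.364816 = 3.635184.
  √(4 − x²) = 1.906616.
  1/(2π) = 0.159155.
  ρ_sc(-0.604) = 0.159155 · 1.906616 = 0.303447.

Rounded to 5 decimal places: ρ_sc(-0.604) ≈ 0.30345.


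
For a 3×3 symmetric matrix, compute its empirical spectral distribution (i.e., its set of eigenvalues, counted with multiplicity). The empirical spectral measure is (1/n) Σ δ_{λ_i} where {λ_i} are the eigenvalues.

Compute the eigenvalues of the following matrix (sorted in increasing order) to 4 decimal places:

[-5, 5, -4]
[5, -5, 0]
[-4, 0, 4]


Since M is real symmetric, all three eigenvalues are real; they are the roots of det(λI − M) = λ³ − (tr M) λ² + s λ − det M, where s is the sum of the principal 2×2 minors.
tr M = -5 + (-5) + 4 = -6.
s = ((-5)·(-5) − 5²) + ((-5)·4 − (-4)²) + ((-5)·4 − 0²) = 0 + (-36) + (-20) = -56.
det M (expand along row 1) = (-5)·(-20) − 5·20 + (-4)·(-20) = 80.
Characteristic polynomial: λ³ + 6λ² − 56λ − 80 = 0.
Substitute λ = y + (tr M)/3 = y − 2.000000 to remove the quadratic term: y³ + p·y + q = 0 with p = s − (tr M)²/3 = -68.000000 and q = −2(tr M)³/27 + (tr M)·s/3 − det M = 48.000000.
Three real roots ⇒ use the trigonometric (Viète) form: r = 2√(−p/3) = 9.521905, φ = arccos(3q/(p·r)) = arccos(-0.222397) = 1.795069 rad.
y_k = r·cos(φ/3 − 2πk/3) for k = 0, 1, 2 gives y = 7.867593, 0.711172, -8.578765.
λ_k = y_k − 2.000000 gives λ = 5.8676, -1.2888, -10.5788 (check: the sum is -6.0000 = tr M).

Eigenvalues sorted in increasing order: [-10.5788, -1.2888, 5.8676].


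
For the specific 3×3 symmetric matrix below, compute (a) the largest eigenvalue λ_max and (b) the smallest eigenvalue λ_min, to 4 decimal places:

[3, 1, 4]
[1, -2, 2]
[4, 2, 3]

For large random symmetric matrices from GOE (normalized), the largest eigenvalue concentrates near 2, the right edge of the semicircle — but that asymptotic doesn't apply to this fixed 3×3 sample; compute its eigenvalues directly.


Since M is real symmetric, all three eigenvalues are real; they are the roots of det(λI − M) = λ³ − (tr M) λ² + s λ − det M, where s is the sum of the principal 2×2 minors.
tr M = 3 + (-2) + 3 = 4.
s = (3·(-2) − 1²) + (3·3 − 4²) + ((-2)·3 − 2²) = -7 + (-7) + (-10) = -24.
det M (expand along row 1) = 3·(-10) − 1·(-5) + 4·10 = 15.
Characteristic polynomial: λ³ − 4λ² − 24λ − 15 = 0.
Substitute λ = y + (tr M)/3 = y + 1.333333 to remove the quadratic term: y³ + p·y + q = 0 with p = s − (tr M)²/3 = -29.333333 and q = −2(tr M)³/27 + (tr M)·s/3 − det M = -51.740741.
Three real roots ⇒ use the trigonometric (Viète) form: r = 2√(−p/3) = 6.253888, φ = arccos(3q/(p·r)) = arccos(0.846140) = 0.562095 rad.
y_k = r·cos(φ/3 − 2πk/3) for k = 0, 1, 2 gives y = 6.144435, -2.063371, -4.081064.
λ_k = y_k + 1.333333 gives λ = 7.4778, -0.7300, -2.7477 (check: the sum is 4.0000 = tr M).

Hence λ_max = 7.4778 and λ_min = -2.7477.


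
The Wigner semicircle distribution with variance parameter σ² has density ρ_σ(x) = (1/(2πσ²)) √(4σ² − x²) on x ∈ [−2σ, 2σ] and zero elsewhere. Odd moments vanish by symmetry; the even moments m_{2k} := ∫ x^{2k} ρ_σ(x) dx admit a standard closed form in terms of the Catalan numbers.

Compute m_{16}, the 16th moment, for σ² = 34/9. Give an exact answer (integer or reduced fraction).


By the scaled semicircle moment identity, m_{2k} = σ^{2k} · C_k with k = 8.
C_8 = (1/(k+1)) · C(2k, k) = (1/9) · C(16, 8) = (1/9) · 12870 = 1430.
σ^{2k} = (σ²)^k = (34/9)^8 = 1785793904896/43046721.

Therefore m_{16} = σ^{16} · C_8 = (1785793904896/43046721) · 1430 = 2553685284001280/43046721.


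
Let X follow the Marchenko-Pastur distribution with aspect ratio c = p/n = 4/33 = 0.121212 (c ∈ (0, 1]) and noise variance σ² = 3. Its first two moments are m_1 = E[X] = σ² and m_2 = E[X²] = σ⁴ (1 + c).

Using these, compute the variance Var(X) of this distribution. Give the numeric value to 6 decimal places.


m_1 = E[X] = σ² = 3, so m_1² = 9.
m_2 = E[X²] = σ⁴ (1 + c) = 9 · (1 + 0.121212) = 9 · 1.121212 = 10.090909.
(Note m_2 − m_1² simplifies to c · σ⁴ = 0.121212 · 9.)

Var(X) = m_2 − m_1² = 10.090909 − 9 = 1.090909.


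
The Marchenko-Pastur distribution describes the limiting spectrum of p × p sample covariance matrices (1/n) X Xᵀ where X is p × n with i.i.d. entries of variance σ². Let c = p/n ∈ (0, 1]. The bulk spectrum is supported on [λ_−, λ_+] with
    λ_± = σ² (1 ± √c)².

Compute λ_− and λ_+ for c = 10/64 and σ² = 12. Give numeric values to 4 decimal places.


c = 10/64 = 0.156250; √c = 0.395285.
λ_− = σ² (1 − √c)² = 12 · (1 − 0.395285)² = 12 · (0.604715)² = 4.388167.
λ_+ = σ² (1 + √c)² = 12 · (1 + 0.395285)² = 12 · (1.395285)² = 23.361833.

Rounded to 4 decimal places: λ_− ≈ 4.3882, λ_+ ≈ 23.3618.


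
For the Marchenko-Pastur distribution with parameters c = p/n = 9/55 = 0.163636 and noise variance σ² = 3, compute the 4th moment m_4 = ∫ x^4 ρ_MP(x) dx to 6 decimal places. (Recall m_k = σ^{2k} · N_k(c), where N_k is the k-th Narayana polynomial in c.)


E[X⁴] = σ⁸ (1 + 6c + 6c² + c³) (fourth MP moment). With σ² = 3 (so σ⁸ = 81) and c = 9/55 = 0.163636: E[X⁴] = 81 · (1 + 6·0.163636 + 6·(0.163636)² + (0.163636)³) = 81 · 2.146861.

So E[X^4] = 173.895742.


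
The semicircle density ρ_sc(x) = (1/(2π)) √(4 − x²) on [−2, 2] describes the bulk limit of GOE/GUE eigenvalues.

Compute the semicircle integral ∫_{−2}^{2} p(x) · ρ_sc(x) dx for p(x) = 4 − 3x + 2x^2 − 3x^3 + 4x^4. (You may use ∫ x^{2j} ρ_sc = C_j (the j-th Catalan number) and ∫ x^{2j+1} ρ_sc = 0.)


Write p(x) = Σ a_i x^i, split into monomials and integrate each against ρ_sc separately.
Using ∫ x^{2j} ρ_sc = C_j = (1/(j+1)) C(2j, j) (Catalan numbers) and ∫ x^{2j+1} ρ_sc = 0 (odd monomials vanish by symmetry):
  i = 0 (even): a_0 · C_{0} = 4 · 1 = 4
  i = 1 (odd): ∫ x^1 ρ_sc = 0 (vanishes)
  i = 2 (even): a_2 · C_{1} = 2 · 1 = 2
  i = 3 (odd): ∫ x^3 ρ_sc = 0 (vanishes)
  i = 4 (even): a_4 · C_{2} = 4 · 2 = 8

Summing the contributions: ∫_{−2}^{2} p(x) ρ_sc(x) dx = 4 + 2 + 8 = 14.


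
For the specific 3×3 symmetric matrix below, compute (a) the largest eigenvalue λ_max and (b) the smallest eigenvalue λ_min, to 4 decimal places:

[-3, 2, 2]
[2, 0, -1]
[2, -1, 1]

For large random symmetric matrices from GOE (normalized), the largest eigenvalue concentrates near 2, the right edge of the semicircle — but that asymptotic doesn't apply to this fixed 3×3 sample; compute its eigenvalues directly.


Since M is real symmetric, all three eigenvalues are real; they are the roots of det(λI − M) = λ³ − (tr M) λ² + s λ − det M, where s is the sum of the principal 2×2 minors.
tr M = -3 + 0 + 1 = -2.
s = ((-3)·0 − 2²) + ((-3)·1 − 2²) + (0·1 − (-1)²) = -4 + (-7) + (-1) = -12.
det M (expand along row 1) = (-3)·(-1) − 2·4 + 2·(-2) = -9.
Characteristic polynomial: λ³ + 2λ² − 12λ + 9 = 0.
Substitute λ = y + (tr M)/3 = y − 0.666667 to remove the quadratic term: y³ + p·y + q = 0 with p = s − (tr M)²/3 = -13.333333 and q = −2(tr M)³/27 + (tr M)·s/3 − det M = 17.592593.
Three real roots ⇒ use the trigonometric (Viète) form: r = 2√(−p/3) = 4.216370, φ = arccos(3q/(p·r)) = arccos(-0.938801) = 2.789930 rad.
y_k = r·cos(φ/3 − 2πk/3) for k = 0, 1, 2 gives y = 2.520769, 1.666667, -4.187435.
λ_k = y_k − 0.666667 gives λ = 1.8541, 1.0000, -4.8541 (check: the sum is -2.0000 = tr M).

Hence λ_max = 1.8541 and λ_min = -4.8541.


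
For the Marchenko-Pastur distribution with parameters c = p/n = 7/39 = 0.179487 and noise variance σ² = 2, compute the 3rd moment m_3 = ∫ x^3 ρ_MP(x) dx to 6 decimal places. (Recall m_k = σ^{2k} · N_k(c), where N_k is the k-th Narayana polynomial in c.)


E[X³] = σ⁶ (1 + 3c + c²) (third MP moment). With σ² = 2 (so σ⁶ = 8) and c = 7/39 = 0.179487: E[X³] = 8 · (1 + 3·0.179487 + (0.179487)²) = 8 · 1.570677.

So E[X^3] = 12.565417.


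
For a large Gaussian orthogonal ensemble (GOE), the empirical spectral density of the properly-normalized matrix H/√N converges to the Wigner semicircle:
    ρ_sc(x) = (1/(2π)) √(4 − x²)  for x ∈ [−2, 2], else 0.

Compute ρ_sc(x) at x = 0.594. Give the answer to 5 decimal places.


ρ_sc(x) = (1/(2π)) √(4 − x²). With x = 0.594:
  4 − x² = 4 − (0.594)² = 4 − 0.352836 = 3.647164.
  √(4 − x²) = 1.909755.
  1/(2π) = 0.159155.
  ρ_sc(0.594) = 0.159155 · 1.909755 = 0.303947.

Rounded to 5 decimal places: ρ_sc(0.594) ≈ 0.30395.


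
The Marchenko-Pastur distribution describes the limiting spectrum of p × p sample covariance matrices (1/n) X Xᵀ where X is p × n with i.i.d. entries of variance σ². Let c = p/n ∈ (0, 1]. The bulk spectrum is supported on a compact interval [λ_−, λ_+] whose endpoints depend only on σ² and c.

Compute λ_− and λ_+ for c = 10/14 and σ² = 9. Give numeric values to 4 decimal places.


c = 10/14 = 0.714286; √c = 0.845154.
λ_− = σ² (1 − √c)² = 9 · (1 − 0.845154)² = 9 · (0.154846)² = 0.215795.
λ_+ = σ² (1 + √c)² = 9 · (1 + 0.845154)² = 9 · (1.845154)² = 30.641348.

Rounded to 4 decimal places: λ_− ≈ 0.2158, λ_+ ≈ 30.6413.


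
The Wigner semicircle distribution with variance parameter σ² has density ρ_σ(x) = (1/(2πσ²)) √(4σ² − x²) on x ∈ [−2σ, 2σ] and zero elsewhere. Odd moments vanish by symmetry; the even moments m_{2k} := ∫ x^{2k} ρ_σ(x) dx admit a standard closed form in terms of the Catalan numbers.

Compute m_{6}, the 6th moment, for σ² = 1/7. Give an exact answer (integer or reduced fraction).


By the scaled semicircle moment identity, m_{2k} = σ^{2k} · C_k with k = 3.
C_3 = (1/(k+1)) · C(2k, k) = (1/4) · C(6, 3) = (1/4) · 20 = 5.
σ^{2k} = (σ²)^k = (1/7)^3 = 1/343.

Therefore m_{6} = σ^{6} · C_3 = (1/343) · 5 = 5/343.


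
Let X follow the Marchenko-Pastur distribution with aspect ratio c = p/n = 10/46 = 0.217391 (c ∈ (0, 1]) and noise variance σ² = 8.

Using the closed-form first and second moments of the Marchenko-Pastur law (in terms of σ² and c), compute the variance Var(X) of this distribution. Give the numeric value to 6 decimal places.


Recall the MP moments m_1 = E[X] = σ² and m_2 = E[X²] = σ⁴ (1 + c).
m_1 = E[X] = σ² = 8, so m_1² = 64.
m_2 = E[X²] = σ⁴ (1 + c) = 64 · (1 + 0.217391) = 64 · 1.217391 = 77.913043.
(Note m_2 − m_1² simplifies to c · σ⁴ = 0.217391 · 64.)

Var(X) = m_2 − m_1² = 77.913043 − 64 = 13.913043.


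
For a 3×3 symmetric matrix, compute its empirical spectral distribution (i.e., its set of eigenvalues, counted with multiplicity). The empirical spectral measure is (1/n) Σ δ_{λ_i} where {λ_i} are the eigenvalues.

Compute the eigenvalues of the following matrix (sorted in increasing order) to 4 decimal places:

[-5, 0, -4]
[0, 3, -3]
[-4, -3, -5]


Since M is real symmetric, all three eigenvalues are real; they are the roots of det(λI − M) = λ³ − (tr M) λ² + s λ − det M, where s is the sum of the principal 2×2 minors.
tr M = -5 + 3 + (-5) = -7.
s = ((-5)·3 − 0²) + ((-5)·(-5) − (-4)²) + (3·(-5) − (-3)²) = -15 + 9 + (-24) = -30.
det M (expand along row 1) = (-5)·(-24) − 0·(-12) + (-4)·12 = 72.
Characteristic polynomial: λ³ + 7λ² − 30λ − 72 = 0.
Substitute λ = y + (tr M)/3 = y − 2.333333 to remove the quadratic term: y³ + p·y + q = 0 with p = s − (tr M)²/3 = -46.333333 and q = −2(tr M)³/27 + (tr M)·s/3 − det M = 23.407407.
Three real roots ⇒ use the trigonometric (Viète) form: r = 2√(−p/3) = 7.859884, φ = arccos(3q/(p·r)) = arccos(-0.192826) = 1.764837 rad.
y_k = r·cos(φ/3 − 2πk/3) for k = 0, 1, 2 gives y = 6.538613, 0.508026, -7.046639.
λ_k = y_k − 2.333333 gives λ = 4.2053, -1.8253, -9.3800 (check: the sum is -7.0000 = tr M).

Eigenvalues sorted in increasing order: [-9.3800, -1.8253, 4.2053].


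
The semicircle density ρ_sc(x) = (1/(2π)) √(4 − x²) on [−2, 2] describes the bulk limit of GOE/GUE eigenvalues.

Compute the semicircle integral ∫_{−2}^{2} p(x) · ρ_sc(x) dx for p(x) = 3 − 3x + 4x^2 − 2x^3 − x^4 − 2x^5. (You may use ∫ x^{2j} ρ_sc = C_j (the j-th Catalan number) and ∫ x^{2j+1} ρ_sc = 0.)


Write p(x) = Σ a_i x^i, split into monomials and integrate each against ρ_sc separately.
Using ∫ x^{2j} ρ_sc = C_j = (1/(j+1)) C(2j, j) (Catalan numbers) and ∫ x^{2j+1} ρ_sc = 0 (odd monomials vanish by symmetry):
  i = 0 (even): a_0 · C_{0} = 3 · 1 = 3
  i = 1 (odd): ∫ x^1 ρ_sc = 0 (vanishes)
  i = 2 (even): a_2 · C_{1} = 4 · 1 = 4
  i = 3 (odd): ∫ x^3 ρ_sc = 0 (vanishes)
  i = 4 (even): a_4 · C_{2} = -1 · 2 = -2
  i = 5 (odd): ∫ x^5 ρ_sc = 0 (vanishes)

Summing the contributions: ∫_{−2}^{2} p(x) ρ_sc(x) dx = 3 + 4 + (-2) = 5.


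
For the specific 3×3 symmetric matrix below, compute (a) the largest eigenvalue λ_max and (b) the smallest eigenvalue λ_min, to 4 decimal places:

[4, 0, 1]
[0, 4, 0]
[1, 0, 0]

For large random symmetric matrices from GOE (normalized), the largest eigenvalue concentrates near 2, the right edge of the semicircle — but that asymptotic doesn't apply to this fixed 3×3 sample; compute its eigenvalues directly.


Since M is real symmetric, all three eigenvalues are real; they are the roots of det(λI − M) = λ³ − (tr M) λ² + s λ − det M, where s is the sum of the principal 2×2 minors.
tr M = 4 + 4 + 0 = 8.
s = (4·4 − 0²) + (4·0 − 1²) + (4·0 − 0²) = 16 + (-1) + 0 = 15.
det M (expand along row 1) = 4·0 − 0·0 + 1·(-4) = -4.
Characteristic polynomial: λ³ − 8λ² + 15λ + 4 = 0.
Substitute λ = y + (tr M)/3 = y + 2.666667 to remove the quadratic term: y³ + p·y + q = 0 with p = s − (tr M)²/3 = -6.333333 and q = −2(tr M)³/27 + (tr M)·s/3 − det M = 6.074074.
Three real roots ⇒ use the trigonometric (Viète) form: r = 2√(−p/3) = 2.905933, φ = arccos(3q/(p·r)) = arccos(-0.990110) = 3.000835 rad.
y_k = r·cos(φ/3 − 2πk/3) for k = 0, 1, 2 gives y = 1.569401, 1.333333, -2.902735.
λ_k = y_k + 2.666667 gives λ = 4.2361, 4.0000, -0.2361 (check: the sum is 8.0000 = tr M).

Hence λ_max = 4.2361 and λ_min = -0.2361.


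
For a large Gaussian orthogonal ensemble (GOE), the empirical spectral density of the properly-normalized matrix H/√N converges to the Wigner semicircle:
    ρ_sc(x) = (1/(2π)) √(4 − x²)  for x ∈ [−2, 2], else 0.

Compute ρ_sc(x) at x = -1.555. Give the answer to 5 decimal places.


ρ_sc(x) = (1/(2π)) √(4 − x²). With x = -1.555:
  4 − x² = 4 − (-1.555)² = 4 − 2.418025 = 1.581975.
  √(4 − x²) = 1.257766.
  1/(2π) = 0.159155.
  ρ_sc(-1.555) = 0.159155 · 1.257766 = 0.200180.

Rounded to 5 decimal places: ρ_sc(-1.555) ≈ 0.20018.


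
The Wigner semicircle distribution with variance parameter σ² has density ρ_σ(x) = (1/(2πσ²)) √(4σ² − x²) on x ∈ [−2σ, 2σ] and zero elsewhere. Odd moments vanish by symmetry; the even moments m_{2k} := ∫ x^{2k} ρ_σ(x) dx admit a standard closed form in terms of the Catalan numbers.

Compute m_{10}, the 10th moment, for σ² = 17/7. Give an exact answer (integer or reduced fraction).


By the scaled semicircle moment identity, m_{2k} = σ^{2k} · C_k with k = 5.
C_5 = (1/(k+1)) · C(2k, k) = (1/6) · C(10, 5) = (1/6) · 252 = 42.
σ^{2k} = (σ²)^k = (17/7)^5 = 1419857/16807.

Therefore m_{10} = σ^{10} · C_5 = (1419857/16807) · 42 = 8519142/2401.


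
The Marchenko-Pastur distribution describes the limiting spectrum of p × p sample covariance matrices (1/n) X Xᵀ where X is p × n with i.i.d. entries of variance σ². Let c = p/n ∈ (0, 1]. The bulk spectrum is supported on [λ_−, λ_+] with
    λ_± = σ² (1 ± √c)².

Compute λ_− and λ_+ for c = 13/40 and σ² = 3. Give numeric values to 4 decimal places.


c = 13/40 = 0.325000; √c = 0.570088.
λ_− = σ² (1 − √c)² = 3 · (1 − 0.570088)² = 3 · (0.429912)² = 0.554474.
λ_+ = σ² (1 + √c)² = 3 · (1 + 0.570088)² = 3 · (1.570088)² = 7.395526.

Rounded to 4 decimal places: λ_− ≈ 0.5545, λ_+ ≈ 7.3955.


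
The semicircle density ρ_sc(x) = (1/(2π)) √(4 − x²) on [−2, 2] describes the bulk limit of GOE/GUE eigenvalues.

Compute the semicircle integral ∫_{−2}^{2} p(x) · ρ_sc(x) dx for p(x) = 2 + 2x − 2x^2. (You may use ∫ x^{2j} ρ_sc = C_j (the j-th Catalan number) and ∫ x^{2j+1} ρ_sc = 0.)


Write p(x) = Σ a_i x^i, split into monomials and integrate each against ρ_sc separately.
Using ∫ x^{2j} ρ_sc = C_j = (1/(j+1)) C(2j, j) (Catalan numbers) and ∫ x^{2j+1} ρ_sc = 0 (odd monomials vanish by symmetry):
  i = 0 (even): a_0 · C_{0} = 2 · 1 = 2
  i = 1 (odd): ∫ x^1 ρ_sc = 0 (vanishes)
  i = 2 (even): a_2 · C_{1} = -2 · 1 = -2

Summing the contributions: ∫_{−2}^{2} p(x) ρ_sc(x) dx = 2 + (-2) = 0.


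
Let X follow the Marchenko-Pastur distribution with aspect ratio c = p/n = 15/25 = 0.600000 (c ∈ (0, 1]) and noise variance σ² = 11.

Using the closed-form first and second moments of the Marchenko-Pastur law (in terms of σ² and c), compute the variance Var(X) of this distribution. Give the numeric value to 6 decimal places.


Recall the MP moments m_1 = E[X] = σ² and m_2 = E[X²] = σ⁴ (1 + c).
m_1 = E[X] = σ² = 11, so m_1² = 121.
m_2 = E[X²] = σ⁴ (1 + c) = 121 · (1 + 0.600000) = 121 · 1.600000 = 193.600000.
(Note m_2 − m_1² simplifies to c · σ⁴ = 0.600000 · 121.)

Var(X) = m_2 − m_1² = 193.600000 − 121 = 72.600000.


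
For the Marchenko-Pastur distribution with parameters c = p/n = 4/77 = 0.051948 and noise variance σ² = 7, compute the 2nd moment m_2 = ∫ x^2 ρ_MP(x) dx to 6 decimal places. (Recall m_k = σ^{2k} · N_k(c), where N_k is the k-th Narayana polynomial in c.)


E[X²] = σ⁴ (1 + c) (second MP moment). With σ² = 7 (so σ⁴ = 49) and c = 4/77 = 0.051948: E[X²] = 49 · (1 + 0.051948) = 49 · 1.051948.

So E[X^2] = 51.545455.


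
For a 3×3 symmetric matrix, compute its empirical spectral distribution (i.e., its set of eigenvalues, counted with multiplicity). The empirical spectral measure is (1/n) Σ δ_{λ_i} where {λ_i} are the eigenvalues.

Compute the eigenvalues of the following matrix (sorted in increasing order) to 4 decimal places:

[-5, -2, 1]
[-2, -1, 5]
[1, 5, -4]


Since M is real symmetric, all three eigenvalues are real; they are the roots of det(λI − M) = λ³ − (tr M) λ² + s λ − det M, where s is the sum of the principal 2×2 minors.
tr M = -5 + (-1) + (-4) = -10.
s = ((-5)·(-1) − (-2)²) + ((-5)·(-4) − 1²) + ((-1)·(-4) − 5²) = 1 + 19 + (-21) = -1.
det M (expand along row 1) = (-5)·(-21) − (-2)·3 + 1·(-9) = 102.
Characteristic polynomial: λ³ + 10λ² − λ − 102 = 0.
Substitute λ = y + (tr M)/3 = y − 3.333333 to remove the quadratic term: y³ + p·y + q = 0 with p = s − (tr M)²/3 = -34.333333 and q = −2(tr M)³/27 + (tr M)·s/3 − det M = -24.592593.
Three real roots ⇒ use the trigonometric (Viète) form: r = 2√(−p/3) = 6.765928, φ = arccos(3q/(p·r)) = arccos(0.317601) = 1.247598 rad.
y_k = r·cos(φ/3 − 2πk/3) for k = 0, 1, 2 gives y = 6.189246, -0.727504, -5.461743.
λ_k = y_k − 3.333333 gives λ = 2.8559, -4.0608, -8.7951 (check: the sum is -10.0000 = tr M).

Eigenvalues sorted in increasing order: [-8.7951, -4.0608, 2.8559].


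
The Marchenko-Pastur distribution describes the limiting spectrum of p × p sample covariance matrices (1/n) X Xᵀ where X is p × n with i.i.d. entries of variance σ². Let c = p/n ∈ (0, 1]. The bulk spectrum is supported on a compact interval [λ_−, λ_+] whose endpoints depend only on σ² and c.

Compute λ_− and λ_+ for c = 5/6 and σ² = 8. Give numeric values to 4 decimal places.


c = 5/6 = 0.833333; √c = 0.912871.
λ_− = σ² (1 − √c)² = 8 · (1 − 0.912871)² = 8 · (0.087129)² = 0.060732.
λ_+ = σ² (1 + √c)² = 8 · (1 + 0.912871)² = 8 · (1.912871)² = 29.272602.

Rounded to 4 decimal places: λ_− ≈ 0.0607, λ_+ ≈ 29.2726.


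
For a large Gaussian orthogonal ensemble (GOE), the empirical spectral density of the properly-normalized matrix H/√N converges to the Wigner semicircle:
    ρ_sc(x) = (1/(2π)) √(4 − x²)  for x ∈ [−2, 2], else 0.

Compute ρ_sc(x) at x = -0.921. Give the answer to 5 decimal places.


ρ_sc(x) = (1/(2π)) √(4 − x²). With x = -0.921:
  4 − x² = 4 − (-0.921)² = 4 − 0.848241 = 3.151759.
  √(4 − x²) = 1.775319.
  1/(2π) = 0.159155.
  ρ_sc(-0.921) = 0.159155 · 1.775319 = 0.282551.

Rounded to 5 decimal places: ρ_sc(-0.921) ≈ 0.28255.


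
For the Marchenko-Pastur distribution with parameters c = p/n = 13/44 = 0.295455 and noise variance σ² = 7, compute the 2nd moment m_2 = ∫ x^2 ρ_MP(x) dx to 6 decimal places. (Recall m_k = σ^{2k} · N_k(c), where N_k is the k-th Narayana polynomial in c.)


E[X²] = σ⁴ (1 + c) (second MP moment). With σ² = 7 (so σ⁴ = 49) and c = 13/44 = 0.295455: E[X²] = 49 · (1 + 0.295455) = 49 · 1.295455.

So E[X^2] = 63.477273.


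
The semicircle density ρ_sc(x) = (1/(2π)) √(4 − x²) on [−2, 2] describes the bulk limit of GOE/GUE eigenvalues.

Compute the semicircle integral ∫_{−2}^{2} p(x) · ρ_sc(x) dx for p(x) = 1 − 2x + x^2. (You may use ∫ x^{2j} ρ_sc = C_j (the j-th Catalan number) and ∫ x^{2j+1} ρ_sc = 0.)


Write p(x) = Σ a_i x^i, split into monomials and integrate each against ρ_sc separately.
Using ∫ x^{2j} ρ_sc = C_j = (1/(j+1)) C(2j, j) (Catalan numbers) and ∫ x^{2j+1} ρ_sc = 0 (odd monomials vanish by symmetry):
  i = 0 (even): a_0 · C_{0} = 1 · 1 = 1
  i = 1 (odd): ∫ x^1 ρ_sc = 0 (vanishes)
  i = 2 (even): a_2 · C_{1} = 1 · 1 = 1

Summing the contributions: ∫_{−2}^{2} p(x) ρ_sc(x) dx = 1 + 1 = 2.


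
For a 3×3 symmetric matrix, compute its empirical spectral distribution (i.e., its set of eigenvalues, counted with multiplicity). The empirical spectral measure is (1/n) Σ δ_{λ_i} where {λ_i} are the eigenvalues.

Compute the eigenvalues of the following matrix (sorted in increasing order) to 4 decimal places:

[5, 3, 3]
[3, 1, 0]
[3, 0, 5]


Since M is real symmetric, all three eigenvalues are real; they are the roots of det(λI − M) = λ³ − (tr M) λ² + s λ − det M, where s is the sum of the principal 2×2 minors.
tr M = 5 + 1 + 5 = 11.
s = (5·1 − 3²) + (5·5 − 3²) + (1·5 − 0²) = -4 + 16 + 5 = 17.
det M (expand along row 1) = 5·5 − 3·15 + 3·(-3) = -29.
Characteristic polynomial: λ³ − 11λ² + 17λ + 29 = 0.
Substitute λ = y + (tr M)/3 = y + 3.666667 to remove the quadratic term: y³ + p·y + q = 0 with p = s − (tr M)²/3 = -23.333333 and q = −2(tr M)³/27 + (tr M)·s/3 − det M = -7.259259.
Three real roots ⇒ use the trigonometric (Viète) form: r = 2√(−p/3) = 5.577734, φ = arccos(3q/(p·r)) = arccos(0.167332) = 1.402673 rad.
y_k = r·cos(φ/3 − 2πk/3) for k = 0, 1, 2 gives y = 4.979085, -0.312418, -4.666667.
λ_k = y_k + 3.666667 gives λ = 8.6458, 3.3542, -1.0000 (check: the sum is 11.0000 = tr M).

Eigenvalues sorted in increasing order: [-1.0000, 3.3542, 8.6458].


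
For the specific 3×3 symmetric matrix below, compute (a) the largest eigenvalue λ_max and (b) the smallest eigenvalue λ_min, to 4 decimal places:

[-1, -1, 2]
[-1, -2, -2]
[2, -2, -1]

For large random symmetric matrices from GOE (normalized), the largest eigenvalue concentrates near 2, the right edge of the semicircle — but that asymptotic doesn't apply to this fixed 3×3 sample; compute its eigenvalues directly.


Since M is real symmetric, all three eigenvalues are real; they are the roots of det(λI − M) = λ³ − (tr M) λ² + s λ − det M, where s is the sum of the principal 2×2 minors.
tr M = -1 + (-2) + (-1) = -4.
s = ((-1)·(-2) − (-1)²) + ((-1)·(-1) − 2²) + ((-2)·(-1) − (-2)²) = 1 + (-3) + (-2) = -4.
det M (expand along row 1) = (-1)·(-2) − (-1)·5 + 2·6 = 19.
Characteristic polynomial: λ³ + 4λ² − 4λ − 19 = 0.
Substitute λ = y + (tr M)/3 = y − 1.333333 to remove the quadratic term: y³ + p·y + q = 0 with p = s − (tr M)²/3 = -9.333333 and q = −2(tr M)³/27 + (tr M)·s/3 − det M = -8.925926.
Three real roots ⇒ use the trigonometric (Viète) form: r = 2√(−p/3) = 3.527668, φ = arccos(3q/(p·r)) = arccos(0.813299) = 0.620997 rad.
y_k = r·cos(φ/3 − 2πk/3) for k = 0, 1, 2 gives y = 3.452360, -1.098294, -2.354066.
λ_k = y_k − 1.333333 gives λ = 2.1190, -2.4316, -3.6874 (check: the sum is -4.0000 = tr M).

Hence λ_max = 2.1190 and λ_min = -3.6874.


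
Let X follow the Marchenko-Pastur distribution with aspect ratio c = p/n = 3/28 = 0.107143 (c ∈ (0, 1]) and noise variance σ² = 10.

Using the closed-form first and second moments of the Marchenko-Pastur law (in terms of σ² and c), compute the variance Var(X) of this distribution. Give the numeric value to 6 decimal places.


Recall the MP moments m_1 = E[X] = σ² and m_2 = E[X²] = σ⁴ (1 + c).
m_1 = E[X] = σ² = 10, so m_1² = 100.
m_2 = E[X²] = σ⁴ (1 + c) = 100 · (1 + 0.107143) = 100 · 1.107143 = 110.714286.
(Note m_2 − m_1² simplifies to c · σ⁴ = 0.107143 · 100.)

Var(X) = m_2 − m_1² = 110.714286 − 100 = 10.714286.


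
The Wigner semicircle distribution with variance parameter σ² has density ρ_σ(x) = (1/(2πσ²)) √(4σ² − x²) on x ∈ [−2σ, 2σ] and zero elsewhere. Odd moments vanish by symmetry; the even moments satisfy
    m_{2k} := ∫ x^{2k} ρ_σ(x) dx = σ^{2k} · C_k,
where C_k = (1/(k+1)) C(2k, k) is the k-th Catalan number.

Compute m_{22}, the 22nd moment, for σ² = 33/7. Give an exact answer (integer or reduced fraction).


By the scaled semicircle moment identity, m_{2k} = σ^{2k} · C_k with k = 11.
C_11 = (1/(k+1)) · C(2k, k) = (1/12) · C(22, 11) = (1/12) · 705432 = 58786.
σ^{2k} = (σ²)^k = (33/7)^11 = 50542106513726817/1977326743.

Therefore m_{22} = σ^{22} · C_11 = (50542106513726817/1977326743) · 58786 = 424452610502277809166/282475249.


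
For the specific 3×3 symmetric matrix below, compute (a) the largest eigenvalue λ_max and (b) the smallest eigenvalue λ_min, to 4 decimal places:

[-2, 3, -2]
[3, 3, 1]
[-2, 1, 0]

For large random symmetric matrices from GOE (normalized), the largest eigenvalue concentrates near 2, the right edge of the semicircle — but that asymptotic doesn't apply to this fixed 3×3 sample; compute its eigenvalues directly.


Since M is real symmetric, all three eigenvalues are real; they are the roots of det(λI − M) = λ³ − (tr M) λ² + s λ − det M, where s is the sum of the principal 2×2 minors.
tr M = -2 + 3 + 0 = 1.
s = ((-2)·3 − 3²) + ((-2)·0 − (-2)²) + (3·0 − 1²) = -15 + (-4) + (-1) = -20.
det M (expand along row 1) = (-2)·(-1) − 3·2 + (-2)·9 = -22.
Characteristic polynomial: λ³ − λ² − 20λ + 22 = 0.
Substitute λ = y + (tr M)/3 = y + 0.333333 to remove the quadratic term: y³ + p·y + q = 0 with p = s − (tr M)²/3 = -20.333333 and q = −2(tr M)³/27 + (tr M)·s/3 − det M = 15.259259.
Three real roots ⇒ use the trigonometric (Viète) form: r = 2√(−p/3) = 5.206833, φ = arccos(3q/(p·r)) = arccos(-0.432387) = 2.017935 rad.
y_k = r·cos(φ/3 − 2πk/3) for k = 0, 1, 2 gives y = 4.072663, 0.773188, -4.845850.
λ_k = y_k + 0.333333 gives λ = 4.4060, 1.1065, -4.5125 (check: the sum is 1.0000 = tr M).

Hence λ_max = 4.4060 and λ_min = -4.5125.


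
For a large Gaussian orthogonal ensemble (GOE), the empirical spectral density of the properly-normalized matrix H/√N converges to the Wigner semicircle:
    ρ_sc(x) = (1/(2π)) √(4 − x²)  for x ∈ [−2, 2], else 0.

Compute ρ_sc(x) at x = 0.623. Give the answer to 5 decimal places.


ρ_sc(x) = (1/(2π)) √(4 − x²). With x = 0.623:
  4 − x² = 4 − (0.623)² = 4 − 0.388129 = 3.611871.
  √(4 − x²) = 1.900492.
  1/(2π) = 0.159155.
  ρ_sc(0.623) = 0.159155 · 1.900492 = 0.302473.

Rounded to 5 decimal places: ρ_sc(0.623) ≈ 0.30247.


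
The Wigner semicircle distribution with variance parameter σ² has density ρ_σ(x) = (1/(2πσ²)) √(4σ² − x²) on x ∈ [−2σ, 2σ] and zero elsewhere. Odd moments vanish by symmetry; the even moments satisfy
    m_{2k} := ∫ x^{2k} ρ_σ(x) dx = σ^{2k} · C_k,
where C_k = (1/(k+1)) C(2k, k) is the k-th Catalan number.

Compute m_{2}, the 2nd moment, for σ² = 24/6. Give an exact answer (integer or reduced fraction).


By the scaled semicircle moment identity, m_{2k} = σ^{2k} · C_k with k = 1.
C_1 = (1/(k+1)) · C(2k, k) = (1/2) · C(2, 1) = (1/2) · 2 = 1.
σ^{2k} = (σ²)^k = (24/6)^1 = 4.

Therefore m_{2} = σ^{2} · C_1 = 4 · 1 = 4.


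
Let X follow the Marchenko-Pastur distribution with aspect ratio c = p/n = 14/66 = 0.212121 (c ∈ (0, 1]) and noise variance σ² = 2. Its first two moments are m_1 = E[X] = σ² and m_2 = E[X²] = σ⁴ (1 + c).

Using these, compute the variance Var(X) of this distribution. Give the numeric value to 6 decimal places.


m_1 = E[X] = σ² = 2, so m_1² = 4.
m_2 = E[X²] = σ⁴ (1 + c) = 4 · (1 + 0.212121) = 4 · 1.212121 = 4.848485.
(Note m_2 − m_1² simplifies to c · σ⁴ = 0.212121 · 4.)

Var(X) = m_2 − m_1² = 4.848485 − 4 = 0.848485.


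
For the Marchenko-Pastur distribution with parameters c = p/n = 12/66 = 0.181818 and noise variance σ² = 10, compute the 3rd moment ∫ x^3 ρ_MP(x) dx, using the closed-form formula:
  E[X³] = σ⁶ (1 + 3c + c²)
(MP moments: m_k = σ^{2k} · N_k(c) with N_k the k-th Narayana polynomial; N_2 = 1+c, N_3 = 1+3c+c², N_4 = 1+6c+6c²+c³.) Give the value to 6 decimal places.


E[X³] = σ⁶ (1 + 3c + c²) (third MP moment). With σ² = 10 (so σ⁶ = 1000) and c = 12/66 = 0.181818: E[X³] = 1000 · (1 + 3·0.181818 + (0.181818)²) = 1000 · 1.578512.

So E[X^3] = 1578.512397.


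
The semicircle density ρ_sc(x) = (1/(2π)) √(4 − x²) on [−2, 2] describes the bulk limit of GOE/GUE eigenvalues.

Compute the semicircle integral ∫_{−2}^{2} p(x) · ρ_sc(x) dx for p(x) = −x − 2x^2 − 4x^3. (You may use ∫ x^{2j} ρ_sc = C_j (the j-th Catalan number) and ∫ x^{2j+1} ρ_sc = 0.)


Write p(x) = Σ a_i x^i, split into monomials and integrate each against ρ_sc separately.
Using ∫ x^{2j} ρ_sc = C_j = (1/(j+1)) C(2j, j) (Catalan numbers) and ∫ x^{2j+1} ρ_sc = 0 (odd monomials vanish by symmetry):
  i = 1 (odd): ∫ x^1 ρ_sc = 0 (vanishes)
  i = 2 (even): a_2 · C_{1} = -2 · 1 = -2
  i = 3 (odd): ∫ x^3 ρ_sc = 0 (vanishes)

Summing the contributions: ∫_{−2}^{2} p(x) ρ_sc(x) dx = -2.


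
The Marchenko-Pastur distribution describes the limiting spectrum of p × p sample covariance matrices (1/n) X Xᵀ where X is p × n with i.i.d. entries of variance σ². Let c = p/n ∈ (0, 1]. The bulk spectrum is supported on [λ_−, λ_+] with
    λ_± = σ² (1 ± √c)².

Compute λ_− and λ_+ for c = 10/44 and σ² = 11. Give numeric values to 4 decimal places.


c = 10/44 = 0.227273; √c = 0.476731.
λ_− = σ² (1 − √c)² = 11 · (1 − 0.476731)² = 11 · (0.523269)² = 3.011912.
λ_+ = σ² (1 + √c)² = 11 · (1 + 0.476731)² = 11 · (1.476731)² = 23.988088.

Rounded to 4 decimal places: λ_− ≈ 3.0119, λ_+ ≈ 23.9881.


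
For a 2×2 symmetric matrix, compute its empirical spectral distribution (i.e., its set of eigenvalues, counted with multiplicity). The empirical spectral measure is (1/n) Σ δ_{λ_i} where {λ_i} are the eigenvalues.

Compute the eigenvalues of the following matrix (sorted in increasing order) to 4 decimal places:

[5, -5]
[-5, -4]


Since M is real symmetric, both eigenvalues are real; they are the roots of det(λI − M) = λ² − (tr M) λ + det M.
tr M = 5 + (-4) = 1.
det M = 5·(-4) − (-5)² = -20 − 25 = -45.
Characteristic polynomial: λ² − λ − 45 = 0.
Discriminant Δ = (tr M)² − 4·det M = 1 − (-180) = 181; √Δ = 13.453624.
λ = (tr M ± √Δ)/2 = (1 ± 13.453624)/2, giving (tr M − √Δ)/2 = -6.2268 and (tr M + √Δ)/2 = 7.2268.

Eigenvalues sorted in increasing order: [-6.2268, 7.2268].


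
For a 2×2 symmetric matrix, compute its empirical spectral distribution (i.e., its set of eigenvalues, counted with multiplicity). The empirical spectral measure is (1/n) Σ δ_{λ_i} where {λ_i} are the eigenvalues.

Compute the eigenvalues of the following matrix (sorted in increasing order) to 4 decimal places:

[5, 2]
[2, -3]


Since M is real symmetric, both eigenvalues are real; they are the roots of det(λI − M) = λ² − (tr M) λ + det M.
tr M = 5 + (-3) = 2.
det M = 5·(-3) − 2² = -15 − 4 = -19.
Characteristic polynomial: λ² − 2λ − 19 = 0.
Discriminant Δ = (tr M)² − 4·det M = 4 − (-76) = 80; √Δ = 8.944272.
λ = (tr M ± √Δ)/2 = (2 ± 8.944272)/2, giving (tr M − √Δ)/2 = -3.4721 and (tr M + √Δ)/2 = 5.4721.

Eigenvalues sorted in increasing order: [-3.4721, 5.4721].


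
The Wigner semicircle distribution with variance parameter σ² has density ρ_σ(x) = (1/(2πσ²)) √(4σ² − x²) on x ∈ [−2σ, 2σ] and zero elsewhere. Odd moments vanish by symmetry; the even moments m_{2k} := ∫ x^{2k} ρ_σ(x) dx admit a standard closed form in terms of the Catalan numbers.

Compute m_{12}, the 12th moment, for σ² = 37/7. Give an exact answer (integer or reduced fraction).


By the scaled semicircle moment identity, m_{2k} = σ^{2k} · C_k with k = 6.
C_6 = (1/(k+1)) · C(2k, k) = (1/7) · C(12, 6) = (1/7) · 924 = 132.
σ^{2k} = (σ²)^k = (37/7)^6 = 2565726409/117649.

Therefore m_{12} = σ^{12} · C_6 = (2565726409/117649) · 132 = 338675885988/117649.


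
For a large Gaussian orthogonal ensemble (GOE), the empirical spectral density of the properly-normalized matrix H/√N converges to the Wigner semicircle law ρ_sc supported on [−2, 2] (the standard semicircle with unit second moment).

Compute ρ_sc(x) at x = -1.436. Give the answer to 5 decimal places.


ρ_sc(x) = (1/(2π)) √(4 − x²). With x = -1.436:
  4 − x² = 4 − (-1.436)² = 4 − 2.062096 = 1.937904.
  √(4 − x²) = 1.392086.
  1/(2π) = 0.159155.
  ρ_sc(-1.436) = 0.159155 · 1.392086 = 0.221557.

Rounded to 5 decimal places: ρ_sc(-1.436) ≈ 0.22156.


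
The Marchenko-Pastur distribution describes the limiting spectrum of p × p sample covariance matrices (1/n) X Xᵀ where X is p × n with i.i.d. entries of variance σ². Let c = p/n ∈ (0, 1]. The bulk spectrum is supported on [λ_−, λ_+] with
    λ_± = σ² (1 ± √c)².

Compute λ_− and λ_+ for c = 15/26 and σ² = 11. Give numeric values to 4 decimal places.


c = 15/26 = 0.576923; √c = 0.759555.
λ_− = σ² (1 − √c)² = 11 · (1 − 0.759555)² = 11 · (0.240445)² = 0.635954.
λ_+ = σ² (1 + √c)² = 11 · (1 + 0.759555)² = 11 · (1.759555)² = 34.056353.

Rounded to 4 decimal places: λ_− ≈ 0.6360, λ_+ ≈ 34.0564.


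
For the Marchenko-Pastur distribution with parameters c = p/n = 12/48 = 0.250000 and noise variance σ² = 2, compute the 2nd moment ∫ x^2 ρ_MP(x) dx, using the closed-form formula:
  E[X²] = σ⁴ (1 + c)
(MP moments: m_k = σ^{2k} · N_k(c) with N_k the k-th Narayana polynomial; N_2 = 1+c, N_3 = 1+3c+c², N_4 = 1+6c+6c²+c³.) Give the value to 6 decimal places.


E[X²] = σ⁴ (1 + c) (second MP moment). With σ² = 2 (so σ⁴ = 4) and c = 12/48 = 0.250000: E[X²] = 4 · (1 + 0.250000) = 4 · 1.250000.

So E[X^2] = 5.000000.


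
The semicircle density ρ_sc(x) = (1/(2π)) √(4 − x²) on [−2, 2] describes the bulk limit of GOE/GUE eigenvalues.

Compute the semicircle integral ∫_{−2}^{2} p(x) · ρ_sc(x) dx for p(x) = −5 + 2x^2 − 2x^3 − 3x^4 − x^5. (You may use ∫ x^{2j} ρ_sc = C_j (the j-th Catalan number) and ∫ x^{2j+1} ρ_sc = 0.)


Write p(x) = Σ a_i x^i, split into monomials and integrate each against ρ_sc separately.
Using ∫ x^{2j} ρ_sc = C_j = (1/(j+1)) C(2j, j) (Catalan numbers) and ∫ x^{2j+1} ρ_sc = 0 (odd monomials vanish by symmetry):
  i = 0 (even): a_0 · C_{0} = -5 · 1 = -5
  i = 2 (even): a_2 · C_{1} = 2 · 1 = 2
  i = 3 (odd): ∫ x^3 ρ_sc = 0 (vanishes)
  i = 4 (even): a_4 · C_{2} = -3 · 2 = -6
  i = 5 (odd): ∫ x^5 ρ_sc = 0 (vanishes)

Summing the contributions: ∫_{−2}^{2} p(x) ρ_sc(x) dx = (-5) + 2 + (-6) = -9.


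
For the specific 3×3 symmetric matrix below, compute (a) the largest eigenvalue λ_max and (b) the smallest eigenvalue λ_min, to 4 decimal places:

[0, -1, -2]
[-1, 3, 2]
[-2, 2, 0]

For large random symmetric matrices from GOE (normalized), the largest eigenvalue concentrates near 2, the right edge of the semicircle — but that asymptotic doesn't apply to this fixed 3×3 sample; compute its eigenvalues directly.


Since M is real symmetric, all three eigenvalues are real; they are the roots of det(λI − M) = λ³ − (tr M) λ² + s λ − det M, where s is the sum of the principal 2×2 minors.
tr M = 0 + 3 + 0 = 3.
s = (0·3 − (-1)²) + (0·0 − (-2)²) + (3·0 − 2²) = -1 + (-4) + (-4) = -9.
det M (expand along row 1) = 0·(-4) − (-1)·4 + (-2)·4 = -4.
Characteristic polynomial: λ³ − 3λ² − 9λ + 4 = 0.
Substitute λ = y + (tr M)/3 = y + 1.000000 to remove the quadratic term: y³ + p·y + q = 0 with p = s − (tr M)²/3 = -12.000000 and q = −2(tr M)³/27 + (tr M)·s/3 − det M = -7.000000.
Three real roots ⇒ use the trigonometric (Viète) form: r = 2√(−p/3) = 4.000000, φ = arccos(3q/(p·r)) = arccos(0.437500) = 1.117980 rad.
y_k = r·cos(φ/3 − 2πk/3) for k = 0, 1, 2 gives y = 3.725449, -0.601466, -3.123983.
λ_k = y_k + 1.000000 gives λ = 4.7254, 0.3985, -2.1240 (check: the sum is 3.0000 = tr M).

Hence λ_max = 4.7254 and λ_min = -2.1240.


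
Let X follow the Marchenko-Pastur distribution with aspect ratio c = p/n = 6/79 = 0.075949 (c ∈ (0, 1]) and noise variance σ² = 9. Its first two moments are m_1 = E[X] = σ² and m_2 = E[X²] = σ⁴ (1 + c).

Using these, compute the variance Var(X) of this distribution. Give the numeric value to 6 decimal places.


m_1 = E[X] = σ² = 9, so m_1² = 81.
m_2 = E[X²] = σ⁴ (1 + c) = 81 · (1 + 0.075949) = 81 · 1.075949 = 87.151899.
(Note m_2 − m_1² simplifies to c · σ⁴ = 0.075949 · 81.)

Var(X) = m_2 − m_1² = 87.151899 − 81 = 6.151899.


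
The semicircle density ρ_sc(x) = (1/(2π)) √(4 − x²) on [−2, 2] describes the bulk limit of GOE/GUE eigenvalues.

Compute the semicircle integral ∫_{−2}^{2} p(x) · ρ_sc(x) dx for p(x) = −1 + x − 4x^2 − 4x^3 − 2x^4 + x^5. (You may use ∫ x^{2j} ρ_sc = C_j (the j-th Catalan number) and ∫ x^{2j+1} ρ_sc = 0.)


Write p(x) = Σ a_i x^i, split into monomials and integrate each against ρ_sc separately.
Using ∫ x^{2j} ρ_sc = C_j = (1/(j+1)) C(2j, j) (Catalan numbers) and ∫ x^{2j+1} ρ_sc = 0 (odd monomials vanish by symmetry):
  i = 0 (even): a_0 · C_{0} = -1 · 1 = -1
  i = 1 (odd): ∫ x^1 ρ_sc = 0 (vanishes)
  i = 2 (even): a_2 · C_{1} = -4 · 1 = -4
  i = 3 (odd): ∫ x^3 ρ_sc = 0 (vanishes)
  i = 4 (even): a_4 · C_{2} = -2 · 2 = -4
  i = 5 (odd): ∫ x^5 ρ_sc = 0 (vanishes)

Summing the contributions: ∫_{−2}^{2} p(x) ρ_sc(x) dx = (-1) + (-4) + (-4) = -9.
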